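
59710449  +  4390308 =64100757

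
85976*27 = 2321352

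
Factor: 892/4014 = 2/9 = 2^1*3^( - 2 )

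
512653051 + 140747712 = 653400763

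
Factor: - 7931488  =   - 2^5* 59^1 * 4201^1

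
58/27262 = 29/13631 = 0.00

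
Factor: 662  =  2^1*331^1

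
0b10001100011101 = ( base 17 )1e1d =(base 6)105341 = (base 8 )21435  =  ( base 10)8989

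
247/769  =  247/769 = 0.32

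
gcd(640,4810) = 10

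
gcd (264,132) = 132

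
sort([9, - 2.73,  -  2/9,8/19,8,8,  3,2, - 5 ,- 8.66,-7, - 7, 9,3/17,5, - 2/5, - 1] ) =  [ - 8.66,-7, - 7,  -  5, - 2.73,  -  1, - 2/5,  -  2/9, 3/17,8/19,2, 3,5,8, 8,9,9]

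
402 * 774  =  311148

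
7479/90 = 83 + 1/10 =83.10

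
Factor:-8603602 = -2^1 * 7^1 * 614543^1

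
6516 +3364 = 9880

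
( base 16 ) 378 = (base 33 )qu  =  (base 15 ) 3e3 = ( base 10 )888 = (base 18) 2D6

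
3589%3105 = 484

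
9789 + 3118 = 12907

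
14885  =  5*2977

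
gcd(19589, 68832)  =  1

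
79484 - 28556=50928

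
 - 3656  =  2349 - 6005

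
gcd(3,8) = 1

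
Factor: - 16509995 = - 5^1*3301999^1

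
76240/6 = 12706 + 2/3  =  12706.67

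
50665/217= 50665/217 = 233.48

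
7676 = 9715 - 2039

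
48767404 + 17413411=66180815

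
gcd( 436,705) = 1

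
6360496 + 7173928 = 13534424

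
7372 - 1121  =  6251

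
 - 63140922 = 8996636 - 72137558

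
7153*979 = 7002787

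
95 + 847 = 942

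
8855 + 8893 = 17748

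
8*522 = 4176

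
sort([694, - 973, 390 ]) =[ - 973, 390, 694]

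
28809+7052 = 35861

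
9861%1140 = 741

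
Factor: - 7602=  - 2^1*3^1*7^1 * 181^1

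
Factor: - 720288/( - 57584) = 738/59= 2^1 *3^2*41^1*59^( - 1)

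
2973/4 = 2973/4 = 743.25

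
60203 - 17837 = 42366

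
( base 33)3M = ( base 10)121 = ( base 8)171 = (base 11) 100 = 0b1111001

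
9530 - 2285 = 7245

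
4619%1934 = 751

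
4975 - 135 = 4840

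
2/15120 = 1/7560=0.00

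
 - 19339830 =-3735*5178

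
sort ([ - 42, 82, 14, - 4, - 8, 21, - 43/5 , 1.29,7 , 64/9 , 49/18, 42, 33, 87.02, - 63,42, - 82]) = [ - 82, - 63,-42, - 43/5, - 8, - 4,1.29, 49/18,7, 64/9 , 14, 21, 33, 42, 42, 82, 87.02 ]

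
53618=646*83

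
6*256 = 1536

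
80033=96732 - 16699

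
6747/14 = 6747/14 = 481.93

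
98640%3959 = 3624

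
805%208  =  181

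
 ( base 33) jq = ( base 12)465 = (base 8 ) 1215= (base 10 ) 653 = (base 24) 135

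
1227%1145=82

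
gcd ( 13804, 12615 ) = 29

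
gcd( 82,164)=82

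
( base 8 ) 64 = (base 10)52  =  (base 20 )2C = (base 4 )310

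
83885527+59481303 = 143366830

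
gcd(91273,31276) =7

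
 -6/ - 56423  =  6/56423 = 0.00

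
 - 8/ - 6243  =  8/6243 = 0.00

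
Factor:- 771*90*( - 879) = 60993810 = 2^1*3^4*5^1 * 257^1*293^1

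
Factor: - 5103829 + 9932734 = 4828905 = 3^2*5^1*107309^1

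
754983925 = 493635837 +261348088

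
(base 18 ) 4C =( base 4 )1110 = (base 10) 84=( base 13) 66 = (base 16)54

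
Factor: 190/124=2^( - 1) * 5^1*19^1 *31^( - 1)=95/62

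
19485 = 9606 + 9879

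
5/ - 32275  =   - 1/6455 = - 0.00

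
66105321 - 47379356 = 18725965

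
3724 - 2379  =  1345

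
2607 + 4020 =6627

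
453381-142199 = 311182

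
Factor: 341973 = 3^2*37997^1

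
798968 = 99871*8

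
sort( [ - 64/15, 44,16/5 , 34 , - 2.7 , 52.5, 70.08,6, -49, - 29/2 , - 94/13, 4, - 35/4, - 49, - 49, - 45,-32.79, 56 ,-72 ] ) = [ - 72, - 49, - 49, -49, - 45, - 32.79, - 29/2, - 35/4, - 94/13,-64/15, - 2.7, 16/5, 4, 6, 34, 44, 52.5, 56, 70.08] 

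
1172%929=243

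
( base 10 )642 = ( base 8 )1202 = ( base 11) 534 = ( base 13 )3a5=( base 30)lc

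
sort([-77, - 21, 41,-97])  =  [ - 97, - 77, - 21,41]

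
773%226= 95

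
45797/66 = 693 + 59/66=   693.89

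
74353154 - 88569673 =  - 14216519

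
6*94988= 569928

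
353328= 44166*8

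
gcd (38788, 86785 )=1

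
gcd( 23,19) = 1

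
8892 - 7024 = 1868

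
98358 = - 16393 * (-6) 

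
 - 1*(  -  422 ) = 422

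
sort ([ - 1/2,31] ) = [-1/2,31 ]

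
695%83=31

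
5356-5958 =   -  602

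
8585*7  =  60095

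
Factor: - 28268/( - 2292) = 3^( - 1)*37^1 = 37/3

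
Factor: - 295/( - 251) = 5^1*59^1 * 251^( - 1 )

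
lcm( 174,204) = 5916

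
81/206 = 81/206 = 0.39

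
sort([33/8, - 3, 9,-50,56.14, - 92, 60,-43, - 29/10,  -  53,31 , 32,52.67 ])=[ - 92, - 53, - 50, - 43, - 3 ,  -  29/10,33/8,9,31,32,52.67,56.14,60] 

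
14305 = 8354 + 5951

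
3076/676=769/169 =4.55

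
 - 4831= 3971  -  8802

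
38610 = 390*99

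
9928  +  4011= 13939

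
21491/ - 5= - 4299 + 4/5 = - 4298.20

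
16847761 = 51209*329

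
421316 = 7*60188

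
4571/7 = 653 = 653.00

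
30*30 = 900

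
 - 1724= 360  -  2084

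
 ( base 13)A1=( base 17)7c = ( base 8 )203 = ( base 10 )131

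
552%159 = 75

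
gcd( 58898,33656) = 8414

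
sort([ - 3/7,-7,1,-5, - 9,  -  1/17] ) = [ - 9, - 7 , - 5,-3/7, - 1/17, 1]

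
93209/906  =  102 + 797/906 = 102.88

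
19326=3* 6442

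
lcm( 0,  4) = 0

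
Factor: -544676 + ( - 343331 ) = - 23^1*38609^1 = -888007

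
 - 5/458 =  - 1 + 453/458 =- 0.01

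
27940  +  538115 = 566055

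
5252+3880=9132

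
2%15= 2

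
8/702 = 4/351 = 0.01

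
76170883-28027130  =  48143753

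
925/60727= 925/60727 = 0.02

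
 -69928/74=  - 945 + 1/37 = -944.97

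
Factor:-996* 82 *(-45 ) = 2^3*3^3*5^1 * 41^1*83^1 =3675240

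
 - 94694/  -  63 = 94694/63 = 1503.08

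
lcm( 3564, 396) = 3564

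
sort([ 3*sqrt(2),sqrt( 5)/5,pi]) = [sqrt ( 5)/5 , pi,  3*sqrt(2)]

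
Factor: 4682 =2^1*2341^1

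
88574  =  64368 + 24206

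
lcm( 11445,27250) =572250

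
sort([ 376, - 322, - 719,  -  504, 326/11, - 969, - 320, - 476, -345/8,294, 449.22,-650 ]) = [ - 969, - 719,-650 , -504, - 476, - 322,- 320, - 345/8, 326/11,  294,  376,449.22]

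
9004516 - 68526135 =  - 59521619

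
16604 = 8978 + 7626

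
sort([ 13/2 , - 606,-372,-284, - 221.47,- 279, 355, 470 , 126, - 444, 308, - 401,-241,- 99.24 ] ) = [ - 606, - 444, - 401, - 372, - 284, - 279,  -  241,-221.47, - 99.24, 13/2,126, 308, 355, 470 ]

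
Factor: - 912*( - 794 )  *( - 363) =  - 2^5*3^2*11^2*19^1*397^1= - 262858464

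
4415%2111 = 193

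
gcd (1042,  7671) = 1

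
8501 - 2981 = 5520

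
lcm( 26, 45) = 1170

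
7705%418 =181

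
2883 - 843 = 2040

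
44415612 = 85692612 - 41277000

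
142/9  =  15+ 7/9 = 15.78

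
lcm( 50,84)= 2100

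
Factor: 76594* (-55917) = -4282906698 = - 2^1*3^3*7^1*19^1 * 109^1*5471^1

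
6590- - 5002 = 11592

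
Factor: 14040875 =5^3*112327^1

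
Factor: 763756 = 2^2*7^1*27277^1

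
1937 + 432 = 2369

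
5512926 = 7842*703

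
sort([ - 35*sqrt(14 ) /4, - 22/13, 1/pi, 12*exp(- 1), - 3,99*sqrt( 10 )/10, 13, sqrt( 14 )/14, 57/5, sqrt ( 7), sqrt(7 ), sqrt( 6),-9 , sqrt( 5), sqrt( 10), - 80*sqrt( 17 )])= [ -80*sqrt( 17), - 35*sqrt(14)/4, - 9, - 3 , - 22/13, sqrt( 14) /14, 1/pi,sqrt( 5), sqrt(6), sqrt( 7 ),sqrt( 7),sqrt( 10 ), 12*exp( - 1 ), 57/5,  13, 99*sqrt( 10 ) /10]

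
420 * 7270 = 3053400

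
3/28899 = 1/9633  =  0.00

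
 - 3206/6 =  - 1603/3 = -534.33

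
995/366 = 995/366 =2.72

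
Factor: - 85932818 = -2^1*42966409^1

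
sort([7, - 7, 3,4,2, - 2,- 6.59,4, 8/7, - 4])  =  [ - 7, - 6.59, - 4, - 2,  8/7, 2,3, 4 , 4, 7] 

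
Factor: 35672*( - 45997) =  - 1640804984 = - 2^3*7^4 * 13^1*6571^1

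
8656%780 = 76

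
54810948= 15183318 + 39627630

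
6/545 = 6/545 = 0.01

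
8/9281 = 8/9281 = 0.00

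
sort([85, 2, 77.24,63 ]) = [ 2 , 63, 77.24, 85]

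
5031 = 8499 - 3468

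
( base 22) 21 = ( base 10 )45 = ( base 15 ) 30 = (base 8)55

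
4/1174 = 2/587 = 0.00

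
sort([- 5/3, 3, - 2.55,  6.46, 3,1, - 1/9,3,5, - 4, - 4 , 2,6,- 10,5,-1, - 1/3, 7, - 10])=[-10,-10, - 4,-4, - 2.55, - 5/3,-1, - 1/3, - 1/9,1,2,3, 3,3,5, 5,6,6.46, 7]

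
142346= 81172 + 61174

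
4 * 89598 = 358392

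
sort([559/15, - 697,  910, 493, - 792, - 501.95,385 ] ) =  [-792,-697,-501.95, 559/15, 385,493, 910] 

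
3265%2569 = 696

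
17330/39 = 17330/39= 444.36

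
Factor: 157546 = 2^1*37^1 * 2129^1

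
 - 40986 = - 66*621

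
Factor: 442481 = 13^1*101^1 *337^1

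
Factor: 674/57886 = 337/28943  =  103^ (- 1)*281^( - 1 ) *337^1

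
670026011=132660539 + 537365472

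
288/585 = 32/65 = 0.49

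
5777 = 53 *109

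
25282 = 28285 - 3003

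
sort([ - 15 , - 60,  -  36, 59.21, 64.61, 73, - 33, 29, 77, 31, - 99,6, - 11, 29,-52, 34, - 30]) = [ - 99, - 60, - 52, - 36, - 33,  -  30 , - 15, - 11, 6,  29, 29, 31, 34, 59.21,64.61, 73, 77]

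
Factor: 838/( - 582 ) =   -  419/291=-  3^(  -  1)*97^( - 1)*419^1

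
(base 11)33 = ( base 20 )1G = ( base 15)26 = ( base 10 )36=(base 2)100100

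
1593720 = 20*79686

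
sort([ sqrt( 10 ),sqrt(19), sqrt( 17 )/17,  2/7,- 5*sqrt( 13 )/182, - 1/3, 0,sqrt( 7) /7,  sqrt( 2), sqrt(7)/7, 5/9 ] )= [  -  1/3, - 5*sqrt(13)/182, 0, sqrt( 17)/17,2/7,sqrt( 7 )/7, sqrt( 7 )/7,5/9,sqrt( 2 ),sqrt (10) , sqrt( 19 ) ] 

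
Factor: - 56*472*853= - 2^6*7^1  *  59^1*853^1  =  - 22546496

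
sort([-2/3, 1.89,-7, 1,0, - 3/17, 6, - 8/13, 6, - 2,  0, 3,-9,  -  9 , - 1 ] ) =[ - 9,-9,-7,-2, - 1,-2/3, - 8/13,-3/17, 0,  0, 1, 1.89,3, 6,6]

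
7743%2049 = 1596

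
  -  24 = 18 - 42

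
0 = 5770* 0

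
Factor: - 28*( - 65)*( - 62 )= - 112840 = - 2^3*5^1*7^1*13^1*31^1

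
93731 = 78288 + 15443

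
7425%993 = 474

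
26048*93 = 2422464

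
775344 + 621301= 1396645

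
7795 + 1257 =9052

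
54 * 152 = 8208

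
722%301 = 120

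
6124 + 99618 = 105742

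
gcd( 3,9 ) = 3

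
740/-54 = - 14 + 8/27  =  - 13.70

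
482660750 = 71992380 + 410668370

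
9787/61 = 9787/61 = 160.44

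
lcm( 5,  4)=20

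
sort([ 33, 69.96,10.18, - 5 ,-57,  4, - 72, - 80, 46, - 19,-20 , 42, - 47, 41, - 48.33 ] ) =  [ - 80, - 72,-57, - 48.33,  -  47, - 20, - 19,  -  5,4, 10.18, 33, 41,42, 46, 69.96 ]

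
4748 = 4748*1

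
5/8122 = 5/8122 = 0.00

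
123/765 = 41/255 = 0.16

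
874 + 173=1047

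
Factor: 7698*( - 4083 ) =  - 2^1*3^2*1283^1*1361^1= - 31430934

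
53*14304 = 758112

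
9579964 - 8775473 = 804491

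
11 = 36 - 25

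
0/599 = 0 = 0.00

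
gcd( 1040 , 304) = 16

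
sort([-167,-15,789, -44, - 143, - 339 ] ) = [ - 339,-167,-143,-44, - 15,789 ] 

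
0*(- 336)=0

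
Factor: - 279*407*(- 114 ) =12945042 = 2^1*3^3*11^1*19^1*31^1*37^1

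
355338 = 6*59223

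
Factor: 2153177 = 13^1*89^1* 1861^1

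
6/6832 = 3/3416 = 0.00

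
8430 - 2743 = 5687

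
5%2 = 1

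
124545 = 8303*15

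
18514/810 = 9257/405  =  22.86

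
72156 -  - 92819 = 164975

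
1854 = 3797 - 1943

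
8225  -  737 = 7488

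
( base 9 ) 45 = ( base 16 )29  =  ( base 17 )27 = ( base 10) 41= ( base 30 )1b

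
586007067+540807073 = 1126814140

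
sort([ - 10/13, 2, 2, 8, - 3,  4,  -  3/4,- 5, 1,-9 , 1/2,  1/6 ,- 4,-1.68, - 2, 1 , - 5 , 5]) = [ - 9, - 5, - 5, - 4, - 3,  -  2, - 1.68, - 10/13, - 3/4,  1/6,1/2 , 1,1 , 2,  2,4, 5, 8 ] 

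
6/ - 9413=- 6/9413 = - 0.00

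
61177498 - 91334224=-30156726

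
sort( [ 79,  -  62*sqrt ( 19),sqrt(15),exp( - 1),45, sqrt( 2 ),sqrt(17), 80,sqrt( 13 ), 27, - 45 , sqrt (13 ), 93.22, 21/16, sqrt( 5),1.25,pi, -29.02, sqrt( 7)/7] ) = [-62*sqrt( 19),-45,-29.02,exp(-1),sqrt(7 ) /7,1.25,21/16,sqrt( 2),sqrt( 5), pi,sqrt(13) , sqrt( 13),sqrt(15),  sqrt( 17),27,45,79, 80, 93.22] 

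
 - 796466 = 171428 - 967894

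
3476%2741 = 735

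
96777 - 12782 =83995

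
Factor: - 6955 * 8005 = - 55674775=- 5^2*13^1*107^1*1601^1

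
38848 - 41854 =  - 3006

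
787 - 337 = 450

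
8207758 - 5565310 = 2642448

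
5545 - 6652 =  - 1107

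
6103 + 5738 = 11841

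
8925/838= 8925/838 = 10.65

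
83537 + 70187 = 153724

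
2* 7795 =15590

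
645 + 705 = 1350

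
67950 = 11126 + 56824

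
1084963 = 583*1861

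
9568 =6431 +3137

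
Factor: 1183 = 7^1*13^2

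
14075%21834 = 14075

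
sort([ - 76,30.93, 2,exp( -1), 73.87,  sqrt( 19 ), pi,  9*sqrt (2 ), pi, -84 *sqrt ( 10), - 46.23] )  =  [ - 84*sqrt( 10), - 76 , - 46.23,exp( - 1),2,pi,pi, sqrt(19 ),9*sqrt(2 ), 30.93,73.87 ]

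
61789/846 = 73 + 31/846 = 73.04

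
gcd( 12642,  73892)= 98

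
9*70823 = 637407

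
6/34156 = 3/17078 = 0.00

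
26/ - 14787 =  - 26/14787 =- 0.00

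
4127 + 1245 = 5372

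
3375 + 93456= 96831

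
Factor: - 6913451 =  - 149^1*46399^1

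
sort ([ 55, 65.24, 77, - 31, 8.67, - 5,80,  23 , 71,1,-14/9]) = [ - 31, - 5, - 14/9, 1,8.67,23, 55, 65.24,71,77,80 ]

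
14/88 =7/44 = 0.16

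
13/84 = 13/84 = 0.15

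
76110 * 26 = 1978860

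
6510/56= 116  +  1/4 =116.25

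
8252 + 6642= 14894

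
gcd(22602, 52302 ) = 6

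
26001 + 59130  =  85131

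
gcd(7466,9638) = 2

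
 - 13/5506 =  - 1+5493/5506 = - 0.00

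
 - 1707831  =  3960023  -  5667854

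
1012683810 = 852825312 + 159858498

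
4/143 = 4/143  =  0.03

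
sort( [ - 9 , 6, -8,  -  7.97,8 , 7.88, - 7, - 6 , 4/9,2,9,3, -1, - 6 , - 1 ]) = [ - 9  , - 8 ,  -  7.97, -7,-6, -6, -1,-1,4/9,2,  3, 6,7.88, 8,9 ] 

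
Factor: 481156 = 2^2 * 13^1 * 19^1 * 487^1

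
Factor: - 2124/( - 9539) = 2^2*3^2*59^1*9539^( - 1) 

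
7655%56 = 39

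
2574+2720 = 5294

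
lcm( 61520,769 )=61520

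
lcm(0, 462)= 0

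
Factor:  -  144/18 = -2^3 =-8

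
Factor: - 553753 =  - 31^1*17863^1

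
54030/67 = 54030/67 = 806.42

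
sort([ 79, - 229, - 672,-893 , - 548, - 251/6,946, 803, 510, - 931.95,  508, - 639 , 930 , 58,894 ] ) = [-931.95,-893,-672, -639 ,-548 , - 229, - 251/6, 58 , 79,  508, 510, 803,894, 930 , 946 ] 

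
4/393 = 4/393=0.01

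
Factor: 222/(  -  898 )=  - 111/449  =  - 3^1*  37^1*449^( - 1) 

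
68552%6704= 1512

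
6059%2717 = 625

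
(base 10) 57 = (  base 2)111001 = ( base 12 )49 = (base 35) 1M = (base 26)25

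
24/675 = 8/225  =  0.04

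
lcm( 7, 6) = 42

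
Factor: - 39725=-5^2*7^1*227^1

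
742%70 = 42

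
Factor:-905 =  - 5^1*  181^1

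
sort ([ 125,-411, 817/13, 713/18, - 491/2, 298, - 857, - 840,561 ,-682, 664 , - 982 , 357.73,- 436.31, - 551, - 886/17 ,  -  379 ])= [- 982, -857, - 840, - 682, - 551,-436.31, - 411, - 379,  -  491/2, - 886/17, 713/18, 817/13,  125, 298, 357.73, 561, 664]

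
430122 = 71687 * 6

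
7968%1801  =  764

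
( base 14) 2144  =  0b1011001110000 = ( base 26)8co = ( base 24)9N8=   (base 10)5744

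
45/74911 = 45/74911= 0.00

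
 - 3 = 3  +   - 6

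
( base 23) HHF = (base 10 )9399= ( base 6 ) 111303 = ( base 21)106c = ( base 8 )22267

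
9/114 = 3/38 = 0.08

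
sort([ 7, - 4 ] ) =[ - 4, 7]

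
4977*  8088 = 40253976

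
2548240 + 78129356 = 80677596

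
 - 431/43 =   -  431/43 = - 10.02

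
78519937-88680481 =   -  10160544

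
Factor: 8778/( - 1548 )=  - 1463/258  =  - 2^( - 1)*3^ ( - 1 )*7^1*11^1*19^1*43^( - 1) 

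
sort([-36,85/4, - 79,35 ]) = [ - 79,  -  36 , 85/4 , 35] 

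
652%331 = 321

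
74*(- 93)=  - 6882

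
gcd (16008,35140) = 4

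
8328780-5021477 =3307303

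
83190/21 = 3961 + 3/7 = 3961.43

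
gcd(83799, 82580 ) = 1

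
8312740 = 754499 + 7558241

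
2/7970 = 1/3985 = 0.00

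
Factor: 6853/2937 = 3^( - 1) * 7^1= 7/3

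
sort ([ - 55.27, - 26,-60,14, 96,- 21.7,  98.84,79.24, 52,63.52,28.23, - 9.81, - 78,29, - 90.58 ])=[ - 90.58, - 78, - 60 , - 55.27,- 26, - 21.7, - 9.81,14,28.23, 29,52, 63.52,79.24,96,98.84 ] 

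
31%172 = 31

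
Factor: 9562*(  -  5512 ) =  - 2^4*7^1* 13^1*53^1 * 683^1= - 52705744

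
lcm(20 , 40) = 40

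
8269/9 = 918 + 7/9 = 918.78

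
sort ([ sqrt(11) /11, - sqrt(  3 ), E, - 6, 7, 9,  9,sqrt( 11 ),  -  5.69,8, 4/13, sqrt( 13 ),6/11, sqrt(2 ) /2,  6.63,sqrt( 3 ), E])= [ - 6, - 5.69, - sqrt (3), sqrt( 11 ) /11, 4/13, 6/11, sqrt( 2 ) /2, sqrt( 3 ), E , E,sqrt( 11 ), sqrt(13)  ,  6.63, 7,8, 9,9 ]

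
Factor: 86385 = 3^1* 5^1*13^1*443^1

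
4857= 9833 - 4976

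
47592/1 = 47592  =  47592.00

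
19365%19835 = 19365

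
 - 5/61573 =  - 1+61568/61573=-  0.00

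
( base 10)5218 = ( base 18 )g1g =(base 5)131333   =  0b1010001100010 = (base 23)9JK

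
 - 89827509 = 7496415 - 97323924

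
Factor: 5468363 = 5468363^1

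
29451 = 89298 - 59847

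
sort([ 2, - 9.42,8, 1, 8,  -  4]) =[  -  9.42, - 4,1,2, 8, 8]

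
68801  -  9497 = 59304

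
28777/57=504 + 49/57 = 504.86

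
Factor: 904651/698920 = 2^(  -  3 )*5^( - 1)*11^1 * 101^(-1 )* 173^( - 1)*82241^1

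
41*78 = 3198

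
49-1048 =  - 999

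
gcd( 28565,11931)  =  1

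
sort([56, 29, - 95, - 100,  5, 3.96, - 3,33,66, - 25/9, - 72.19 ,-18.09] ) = [ - 100, - 95, - 72.19 ,-18.09,-3, - 25/9,3.96,5, 29,33,56, 66] 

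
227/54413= 227/54413 = 0.00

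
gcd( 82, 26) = 2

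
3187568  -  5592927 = - 2405359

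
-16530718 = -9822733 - 6707985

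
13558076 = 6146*2206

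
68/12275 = 68/12275  =  0.01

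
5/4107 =5/4107 = 0.00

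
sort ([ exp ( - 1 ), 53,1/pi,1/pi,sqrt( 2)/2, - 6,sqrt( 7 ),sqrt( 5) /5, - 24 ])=[ - 24,- 6,1/pi,1/pi,  exp(-1 ),sqrt( 5 ) /5,sqrt( 2 )/2,sqrt (7 ), 53] 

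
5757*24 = 138168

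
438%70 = 18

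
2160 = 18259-16099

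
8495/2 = 8495/2 = 4247.50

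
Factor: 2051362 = 2^1*47^1*139^1*157^1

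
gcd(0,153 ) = 153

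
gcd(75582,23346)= 18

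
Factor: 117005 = 5^1*7^1 * 3343^1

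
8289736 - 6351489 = 1938247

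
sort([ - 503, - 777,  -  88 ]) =[ -777,- 503, - 88]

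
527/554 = 527/554=0.95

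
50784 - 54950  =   - 4166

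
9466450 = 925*10234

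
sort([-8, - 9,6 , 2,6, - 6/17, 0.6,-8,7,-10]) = [- 10, - 9 , - 8,  -  8, - 6/17, 0.6,2, 6,6,  7]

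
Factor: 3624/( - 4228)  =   - 6/7 = - 2^1 *3^1*7^( -1)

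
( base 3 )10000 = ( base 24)39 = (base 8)121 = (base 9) 100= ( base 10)81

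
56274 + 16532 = 72806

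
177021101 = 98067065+78954036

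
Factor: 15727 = 15727^1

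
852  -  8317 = - 7465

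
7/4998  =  1/714 = 0.00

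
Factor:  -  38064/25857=  -  2^4* 3^( - 1) * 13^(- 1 )*17^ (- 1 ) *61^1 = - 976/663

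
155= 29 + 126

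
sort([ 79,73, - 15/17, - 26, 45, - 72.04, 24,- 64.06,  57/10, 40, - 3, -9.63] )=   [  -  72.04,- 64.06,-26, - 9.63,-3,-15/17,57/10,  24, 40,45, 73,79 ]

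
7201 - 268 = 6933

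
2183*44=96052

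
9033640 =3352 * 2695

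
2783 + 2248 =5031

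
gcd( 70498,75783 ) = 1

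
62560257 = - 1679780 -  - 64240037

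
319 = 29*11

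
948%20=8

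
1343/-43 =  - 32 + 33/43 = - 31.23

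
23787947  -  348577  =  23439370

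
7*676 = 4732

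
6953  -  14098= - 7145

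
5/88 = 5/88  =  0.06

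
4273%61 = 3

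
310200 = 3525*88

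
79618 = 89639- 10021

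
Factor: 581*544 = 2^5 * 7^1*17^1 * 83^1 = 316064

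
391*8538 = 3338358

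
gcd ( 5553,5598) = 9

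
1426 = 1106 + 320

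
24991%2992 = 1055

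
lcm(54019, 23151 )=162057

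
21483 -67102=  - 45619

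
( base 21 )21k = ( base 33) RW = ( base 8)1633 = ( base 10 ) 923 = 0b1110011011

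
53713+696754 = 750467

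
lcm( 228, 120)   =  2280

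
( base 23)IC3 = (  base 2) 10011001001001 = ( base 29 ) bis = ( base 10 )9801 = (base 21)114f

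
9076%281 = 84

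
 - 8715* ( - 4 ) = 34860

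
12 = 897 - 885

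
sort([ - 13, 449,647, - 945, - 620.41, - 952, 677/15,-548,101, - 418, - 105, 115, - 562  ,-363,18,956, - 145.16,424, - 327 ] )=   [ - 952, - 945,-620.41,  -  562 , - 548, - 418, - 363 , - 327,-145.16 ,-105, - 13, 18,677/15, 101,  115,424,449, 647,956 ] 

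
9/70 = 9/70=0.13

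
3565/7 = 509 + 2/7 = 509.29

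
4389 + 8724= 13113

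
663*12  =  7956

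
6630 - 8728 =  -  2098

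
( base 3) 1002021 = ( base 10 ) 790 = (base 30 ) QA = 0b1100010110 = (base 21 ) 1GD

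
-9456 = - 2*4728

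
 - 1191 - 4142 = - 5333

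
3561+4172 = 7733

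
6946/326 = 3473/163 = 21.31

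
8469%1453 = 1204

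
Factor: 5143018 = 2^1*2571509^1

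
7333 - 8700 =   -  1367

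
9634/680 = 4817/340 = 14.17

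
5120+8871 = 13991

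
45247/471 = 96+31/471 = 96.07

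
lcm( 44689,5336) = 357512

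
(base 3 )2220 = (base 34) 2a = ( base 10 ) 78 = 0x4E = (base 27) 2O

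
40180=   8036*5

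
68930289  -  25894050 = 43036239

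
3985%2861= 1124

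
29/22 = 29/22 = 1.32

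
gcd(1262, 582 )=2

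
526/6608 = 263/3304=0.08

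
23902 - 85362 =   -  61460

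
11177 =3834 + 7343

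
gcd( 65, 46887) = 1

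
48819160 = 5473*8920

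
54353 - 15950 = 38403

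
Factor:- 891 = -3^4*11^1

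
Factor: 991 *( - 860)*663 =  - 565048380=- 2^2*3^1 * 5^1*  13^1*  17^1*43^1*991^1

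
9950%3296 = 62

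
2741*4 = 10964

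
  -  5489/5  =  -1098 + 1/5 = - 1097.80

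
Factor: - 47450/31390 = -65/43= -  5^1*13^1*43^(  -  1) 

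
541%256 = 29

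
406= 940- 534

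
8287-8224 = 63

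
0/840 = 0 =0.00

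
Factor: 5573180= 2^2*5^1 * 31^1*89^1*101^1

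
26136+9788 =35924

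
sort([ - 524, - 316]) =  [ - 524, - 316 ]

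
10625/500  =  85/4 =21.25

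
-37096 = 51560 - 88656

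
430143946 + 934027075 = 1364171021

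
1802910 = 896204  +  906706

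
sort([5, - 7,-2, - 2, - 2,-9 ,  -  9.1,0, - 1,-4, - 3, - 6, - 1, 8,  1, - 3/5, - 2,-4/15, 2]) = [ - 9.1, - 9, - 7, - 6, - 4, - 3, - 2, - 2, - 2, - 2 ,-1, - 1,-3/5, - 4/15,0, 1,2,5, 8]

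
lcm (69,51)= 1173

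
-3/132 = - 1+43/44 = - 0.02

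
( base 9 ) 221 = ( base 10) 181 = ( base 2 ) 10110101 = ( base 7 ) 346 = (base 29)67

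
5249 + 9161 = 14410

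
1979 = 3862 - 1883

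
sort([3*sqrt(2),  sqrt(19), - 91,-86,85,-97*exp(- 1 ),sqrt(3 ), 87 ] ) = [ - 91, - 86, - 97*exp ( - 1 )  ,  sqrt(3), 3*sqrt( 2), sqrt( 19),  85, 87 ] 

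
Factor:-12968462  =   - 2^1*13^1 * 498787^1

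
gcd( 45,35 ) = 5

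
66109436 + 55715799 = 121825235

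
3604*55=198220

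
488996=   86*5686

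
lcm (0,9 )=0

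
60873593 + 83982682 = 144856275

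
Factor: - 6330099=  - 3^1 * 2110033^1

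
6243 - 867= 5376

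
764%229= 77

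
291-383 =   -  92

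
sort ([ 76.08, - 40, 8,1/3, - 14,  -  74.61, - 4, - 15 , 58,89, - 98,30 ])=[ - 98,-74.61, - 40, - 15, - 14, - 4 , 1/3,8 , 30,58,76.08,89 ] 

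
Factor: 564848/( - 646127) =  - 688/787 = - 2^4*43^1*787^( - 1)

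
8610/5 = 1722 = 1722.00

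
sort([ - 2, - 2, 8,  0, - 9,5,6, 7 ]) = [ - 9, -2, - 2,0, 5,6,7,8]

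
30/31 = 30/31= 0.97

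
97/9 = 97/9 = 10.78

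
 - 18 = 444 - 462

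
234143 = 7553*31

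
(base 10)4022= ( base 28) 53I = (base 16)fb6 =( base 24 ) 6NE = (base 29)4MK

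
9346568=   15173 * 616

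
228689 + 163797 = 392486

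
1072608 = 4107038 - 3034430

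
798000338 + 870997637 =1668997975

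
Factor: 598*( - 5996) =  - 2^3*13^1*23^1*1499^1 = - 3585608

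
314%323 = 314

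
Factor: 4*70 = 280 = 2^3 * 5^1*7^1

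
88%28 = 4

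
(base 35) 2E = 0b1010100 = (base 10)84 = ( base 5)314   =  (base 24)3C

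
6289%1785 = 934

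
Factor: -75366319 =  - 7^1 * 10766617^1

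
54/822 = 9/137 = 0.07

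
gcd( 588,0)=588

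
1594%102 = 64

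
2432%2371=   61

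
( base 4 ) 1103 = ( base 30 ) 2N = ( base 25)38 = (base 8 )123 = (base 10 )83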